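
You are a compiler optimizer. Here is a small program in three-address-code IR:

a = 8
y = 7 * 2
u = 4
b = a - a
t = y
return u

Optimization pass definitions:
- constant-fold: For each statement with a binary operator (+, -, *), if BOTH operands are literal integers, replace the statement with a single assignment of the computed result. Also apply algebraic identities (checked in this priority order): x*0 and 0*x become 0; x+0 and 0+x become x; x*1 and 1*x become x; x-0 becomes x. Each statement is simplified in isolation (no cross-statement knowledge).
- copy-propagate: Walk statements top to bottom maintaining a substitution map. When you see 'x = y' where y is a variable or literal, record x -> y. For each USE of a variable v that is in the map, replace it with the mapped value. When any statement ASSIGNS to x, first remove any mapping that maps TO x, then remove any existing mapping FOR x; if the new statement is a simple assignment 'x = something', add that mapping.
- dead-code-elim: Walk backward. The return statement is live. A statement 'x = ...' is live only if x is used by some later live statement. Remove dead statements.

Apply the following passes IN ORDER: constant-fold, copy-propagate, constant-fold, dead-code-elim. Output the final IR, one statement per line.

Initial IR:
  a = 8
  y = 7 * 2
  u = 4
  b = a - a
  t = y
  return u
After constant-fold (6 stmts):
  a = 8
  y = 14
  u = 4
  b = a - a
  t = y
  return u
After copy-propagate (6 stmts):
  a = 8
  y = 14
  u = 4
  b = 8 - 8
  t = 14
  return 4
After constant-fold (6 stmts):
  a = 8
  y = 14
  u = 4
  b = 0
  t = 14
  return 4
After dead-code-elim (1 stmts):
  return 4

Answer: return 4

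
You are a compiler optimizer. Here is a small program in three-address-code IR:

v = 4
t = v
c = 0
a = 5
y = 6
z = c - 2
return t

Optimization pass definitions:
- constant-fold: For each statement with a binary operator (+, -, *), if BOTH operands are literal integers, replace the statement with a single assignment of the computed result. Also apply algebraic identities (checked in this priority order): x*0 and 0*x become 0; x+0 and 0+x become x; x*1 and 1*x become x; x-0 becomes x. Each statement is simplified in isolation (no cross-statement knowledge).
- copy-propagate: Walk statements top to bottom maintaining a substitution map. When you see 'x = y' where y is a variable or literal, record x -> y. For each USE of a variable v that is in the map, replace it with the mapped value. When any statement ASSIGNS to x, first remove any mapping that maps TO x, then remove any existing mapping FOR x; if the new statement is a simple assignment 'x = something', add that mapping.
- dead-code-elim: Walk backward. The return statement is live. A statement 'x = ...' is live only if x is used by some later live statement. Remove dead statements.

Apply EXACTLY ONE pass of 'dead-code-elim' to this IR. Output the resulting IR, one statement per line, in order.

Answer: v = 4
t = v
return t

Derivation:
Applying dead-code-elim statement-by-statement:
  [7] return t  -> KEEP (return); live=['t']
  [6] z = c - 2  -> DEAD (z not live)
  [5] y = 6  -> DEAD (y not live)
  [4] a = 5  -> DEAD (a not live)
  [3] c = 0  -> DEAD (c not live)
  [2] t = v  -> KEEP; live=['v']
  [1] v = 4  -> KEEP; live=[]
Result (3 stmts):
  v = 4
  t = v
  return t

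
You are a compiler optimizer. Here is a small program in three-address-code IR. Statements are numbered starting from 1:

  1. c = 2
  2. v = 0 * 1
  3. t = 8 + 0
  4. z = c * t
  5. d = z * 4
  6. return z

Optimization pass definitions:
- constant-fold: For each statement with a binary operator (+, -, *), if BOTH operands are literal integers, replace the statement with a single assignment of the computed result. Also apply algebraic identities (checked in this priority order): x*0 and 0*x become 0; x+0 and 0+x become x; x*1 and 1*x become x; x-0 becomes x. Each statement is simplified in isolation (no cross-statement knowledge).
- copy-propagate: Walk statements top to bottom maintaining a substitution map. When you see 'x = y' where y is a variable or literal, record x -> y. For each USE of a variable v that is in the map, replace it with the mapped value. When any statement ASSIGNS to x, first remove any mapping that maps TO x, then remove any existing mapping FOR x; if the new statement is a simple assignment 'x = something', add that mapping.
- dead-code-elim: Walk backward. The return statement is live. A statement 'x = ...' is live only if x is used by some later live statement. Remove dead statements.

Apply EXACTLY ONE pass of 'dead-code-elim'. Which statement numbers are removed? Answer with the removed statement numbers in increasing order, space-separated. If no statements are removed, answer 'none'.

Backward liveness scan:
Stmt 1 'c = 2': KEEP (c is live); live-in = []
Stmt 2 'v = 0 * 1': DEAD (v not in live set ['c'])
Stmt 3 't = 8 + 0': KEEP (t is live); live-in = ['c']
Stmt 4 'z = c * t': KEEP (z is live); live-in = ['c', 't']
Stmt 5 'd = z * 4': DEAD (d not in live set ['z'])
Stmt 6 'return z': KEEP (return); live-in = ['z']
Removed statement numbers: [2, 5]
Surviving IR:
  c = 2
  t = 8 + 0
  z = c * t
  return z

Answer: 2 5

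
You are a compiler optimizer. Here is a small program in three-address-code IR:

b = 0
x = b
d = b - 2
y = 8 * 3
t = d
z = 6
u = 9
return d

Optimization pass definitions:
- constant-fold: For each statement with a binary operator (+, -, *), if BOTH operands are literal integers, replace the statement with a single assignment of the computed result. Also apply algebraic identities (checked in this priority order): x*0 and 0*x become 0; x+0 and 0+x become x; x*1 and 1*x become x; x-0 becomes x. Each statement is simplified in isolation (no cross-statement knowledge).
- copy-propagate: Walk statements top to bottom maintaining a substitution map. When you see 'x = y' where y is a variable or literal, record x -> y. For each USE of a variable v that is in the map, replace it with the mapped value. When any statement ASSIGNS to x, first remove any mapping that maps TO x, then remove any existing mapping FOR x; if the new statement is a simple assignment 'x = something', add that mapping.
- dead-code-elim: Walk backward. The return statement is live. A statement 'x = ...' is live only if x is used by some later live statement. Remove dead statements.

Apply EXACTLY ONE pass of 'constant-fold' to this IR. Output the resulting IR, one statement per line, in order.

Applying constant-fold statement-by-statement:
  [1] b = 0  (unchanged)
  [2] x = b  (unchanged)
  [3] d = b - 2  (unchanged)
  [4] y = 8 * 3  -> y = 24
  [5] t = d  (unchanged)
  [6] z = 6  (unchanged)
  [7] u = 9  (unchanged)
  [8] return d  (unchanged)
Result (8 stmts):
  b = 0
  x = b
  d = b - 2
  y = 24
  t = d
  z = 6
  u = 9
  return d

Answer: b = 0
x = b
d = b - 2
y = 24
t = d
z = 6
u = 9
return d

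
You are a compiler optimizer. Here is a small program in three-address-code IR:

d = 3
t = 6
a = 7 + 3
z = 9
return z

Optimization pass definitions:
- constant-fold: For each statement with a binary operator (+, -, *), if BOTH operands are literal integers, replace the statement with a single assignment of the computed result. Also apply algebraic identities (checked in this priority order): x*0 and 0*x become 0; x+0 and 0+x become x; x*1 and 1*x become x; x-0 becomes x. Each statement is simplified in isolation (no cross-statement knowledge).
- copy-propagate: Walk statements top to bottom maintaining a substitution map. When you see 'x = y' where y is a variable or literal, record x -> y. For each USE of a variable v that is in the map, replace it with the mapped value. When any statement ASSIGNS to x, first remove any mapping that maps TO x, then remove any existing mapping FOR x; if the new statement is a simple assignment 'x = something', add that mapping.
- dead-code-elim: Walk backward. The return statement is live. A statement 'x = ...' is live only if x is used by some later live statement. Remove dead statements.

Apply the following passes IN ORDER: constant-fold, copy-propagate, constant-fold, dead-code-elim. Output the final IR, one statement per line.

Initial IR:
  d = 3
  t = 6
  a = 7 + 3
  z = 9
  return z
After constant-fold (5 stmts):
  d = 3
  t = 6
  a = 10
  z = 9
  return z
After copy-propagate (5 stmts):
  d = 3
  t = 6
  a = 10
  z = 9
  return 9
After constant-fold (5 stmts):
  d = 3
  t = 6
  a = 10
  z = 9
  return 9
After dead-code-elim (1 stmts):
  return 9

Answer: return 9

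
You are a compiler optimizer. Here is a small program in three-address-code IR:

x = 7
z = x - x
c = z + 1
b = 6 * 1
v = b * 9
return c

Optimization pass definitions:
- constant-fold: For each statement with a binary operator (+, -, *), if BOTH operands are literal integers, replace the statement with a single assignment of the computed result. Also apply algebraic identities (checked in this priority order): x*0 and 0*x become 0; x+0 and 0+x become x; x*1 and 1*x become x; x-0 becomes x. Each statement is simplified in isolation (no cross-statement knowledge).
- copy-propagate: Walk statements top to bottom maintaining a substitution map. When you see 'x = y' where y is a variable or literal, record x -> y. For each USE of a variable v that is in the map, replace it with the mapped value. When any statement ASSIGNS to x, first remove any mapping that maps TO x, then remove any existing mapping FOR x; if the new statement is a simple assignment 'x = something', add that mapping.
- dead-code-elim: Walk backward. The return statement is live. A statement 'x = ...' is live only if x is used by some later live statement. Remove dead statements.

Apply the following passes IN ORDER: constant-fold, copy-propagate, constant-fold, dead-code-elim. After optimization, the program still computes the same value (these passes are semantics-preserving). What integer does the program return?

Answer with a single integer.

Initial IR:
  x = 7
  z = x - x
  c = z + 1
  b = 6 * 1
  v = b * 9
  return c
After constant-fold (6 stmts):
  x = 7
  z = x - x
  c = z + 1
  b = 6
  v = b * 9
  return c
After copy-propagate (6 stmts):
  x = 7
  z = 7 - 7
  c = z + 1
  b = 6
  v = 6 * 9
  return c
After constant-fold (6 stmts):
  x = 7
  z = 0
  c = z + 1
  b = 6
  v = 54
  return c
After dead-code-elim (3 stmts):
  z = 0
  c = z + 1
  return c
Evaluate:
  x = 7  =>  x = 7
  z = x - x  =>  z = 0
  c = z + 1  =>  c = 1
  b = 6 * 1  =>  b = 6
  v = b * 9  =>  v = 54
  return c = 1

Answer: 1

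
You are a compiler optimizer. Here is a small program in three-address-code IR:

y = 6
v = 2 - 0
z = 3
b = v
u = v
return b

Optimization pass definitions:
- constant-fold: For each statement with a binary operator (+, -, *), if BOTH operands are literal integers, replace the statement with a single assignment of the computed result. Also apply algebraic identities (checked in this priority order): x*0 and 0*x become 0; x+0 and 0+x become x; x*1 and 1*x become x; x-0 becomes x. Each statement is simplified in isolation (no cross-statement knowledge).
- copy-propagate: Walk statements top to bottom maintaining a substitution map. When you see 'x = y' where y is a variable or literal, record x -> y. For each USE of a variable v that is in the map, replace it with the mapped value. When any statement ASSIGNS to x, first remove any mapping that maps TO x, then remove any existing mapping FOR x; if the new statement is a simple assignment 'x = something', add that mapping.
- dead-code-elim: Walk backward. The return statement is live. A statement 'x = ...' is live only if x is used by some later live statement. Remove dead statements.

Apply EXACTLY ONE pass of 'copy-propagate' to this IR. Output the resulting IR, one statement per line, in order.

Applying copy-propagate statement-by-statement:
  [1] y = 6  (unchanged)
  [2] v = 2 - 0  (unchanged)
  [3] z = 3  (unchanged)
  [4] b = v  (unchanged)
  [5] u = v  (unchanged)
  [6] return b  -> return v
Result (6 stmts):
  y = 6
  v = 2 - 0
  z = 3
  b = v
  u = v
  return v

Answer: y = 6
v = 2 - 0
z = 3
b = v
u = v
return v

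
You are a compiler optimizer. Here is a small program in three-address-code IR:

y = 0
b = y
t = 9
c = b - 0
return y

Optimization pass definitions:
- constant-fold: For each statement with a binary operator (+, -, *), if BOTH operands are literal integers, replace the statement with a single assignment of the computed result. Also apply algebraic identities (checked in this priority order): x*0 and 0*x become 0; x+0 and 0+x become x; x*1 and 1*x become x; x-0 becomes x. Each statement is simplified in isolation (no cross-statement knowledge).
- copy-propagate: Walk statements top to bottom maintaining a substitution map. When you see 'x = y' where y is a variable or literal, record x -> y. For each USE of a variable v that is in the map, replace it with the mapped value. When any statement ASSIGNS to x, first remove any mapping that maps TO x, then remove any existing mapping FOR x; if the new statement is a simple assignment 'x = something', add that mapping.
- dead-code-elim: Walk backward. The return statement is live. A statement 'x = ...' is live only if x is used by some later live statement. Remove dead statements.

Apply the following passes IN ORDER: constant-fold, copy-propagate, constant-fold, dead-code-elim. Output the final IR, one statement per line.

Answer: return 0

Derivation:
Initial IR:
  y = 0
  b = y
  t = 9
  c = b - 0
  return y
After constant-fold (5 stmts):
  y = 0
  b = y
  t = 9
  c = b
  return y
After copy-propagate (5 stmts):
  y = 0
  b = 0
  t = 9
  c = 0
  return 0
After constant-fold (5 stmts):
  y = 0
  b = 0
  t = 9
  c = 0
  return 0
After dead-code-elim (1 stmts):
  return 0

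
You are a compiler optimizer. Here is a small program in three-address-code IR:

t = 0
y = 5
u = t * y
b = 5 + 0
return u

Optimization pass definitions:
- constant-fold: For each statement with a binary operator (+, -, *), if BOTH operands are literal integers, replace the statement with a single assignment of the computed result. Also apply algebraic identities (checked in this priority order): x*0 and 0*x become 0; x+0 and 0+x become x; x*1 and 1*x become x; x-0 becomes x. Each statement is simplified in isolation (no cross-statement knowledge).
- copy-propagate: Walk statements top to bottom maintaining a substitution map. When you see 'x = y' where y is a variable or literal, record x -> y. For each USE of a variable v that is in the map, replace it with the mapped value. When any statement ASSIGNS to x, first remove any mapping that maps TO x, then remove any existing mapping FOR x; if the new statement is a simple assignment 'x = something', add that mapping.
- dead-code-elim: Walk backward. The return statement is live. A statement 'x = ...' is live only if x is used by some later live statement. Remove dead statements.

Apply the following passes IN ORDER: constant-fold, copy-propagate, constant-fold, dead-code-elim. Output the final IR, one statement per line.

Initial IR:
  t = 0
  y = 5
  u = t * y
  b = 5 + 0
  return u
After constant-fold (5 stmts):
  t = 0
  y = 5
  u = t * y
  b = 5
  return u
After copy-propagate (5 stmts):
  t = 0
  y = 5
  u = 0 * 5
  b = 5
  return u
After constant-fold (5 stmts):
  t = 0
  y = 5
  u = 0
  b = 5
  return u
After dead-code-elim (2 stmts):
  u = 0
  return u

Answer: u = 0
return u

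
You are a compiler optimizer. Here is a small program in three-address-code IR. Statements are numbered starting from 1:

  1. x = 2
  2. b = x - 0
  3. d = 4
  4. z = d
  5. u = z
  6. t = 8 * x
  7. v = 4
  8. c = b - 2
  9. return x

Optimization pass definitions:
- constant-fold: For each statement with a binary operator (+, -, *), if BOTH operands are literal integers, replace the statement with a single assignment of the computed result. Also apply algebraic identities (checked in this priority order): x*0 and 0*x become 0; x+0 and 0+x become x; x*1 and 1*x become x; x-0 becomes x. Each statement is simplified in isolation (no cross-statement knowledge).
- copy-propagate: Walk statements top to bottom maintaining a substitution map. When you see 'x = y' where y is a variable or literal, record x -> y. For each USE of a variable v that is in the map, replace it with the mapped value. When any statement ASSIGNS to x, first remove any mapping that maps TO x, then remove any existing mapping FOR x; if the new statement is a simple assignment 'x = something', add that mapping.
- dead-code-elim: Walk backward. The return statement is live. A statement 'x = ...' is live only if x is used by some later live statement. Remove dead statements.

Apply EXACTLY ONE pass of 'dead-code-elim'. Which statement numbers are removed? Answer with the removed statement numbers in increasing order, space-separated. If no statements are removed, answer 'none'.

Answer: 2 3 4 5 6 7 8

Derivation:
Backward liveness scan:
Stmt 1 'x = 2': KEEP (x is live); live-in = []
Stmt 2 'b = x - 0': DEAD (b not in live set ['x'])
Stmt 3 'd = 4': DEAD (d not in live set ['x'])
Stmt 4 'z = d': DEAD (z not in live set ['x'])
Stmt 5 'u = z': DEAD (u not in live set ['x'])
Stmt 6 't = 8 * x': DEAD (t not in live set ['x'])
Stmt 7 'v = 4': DEAD (v not in live set ['x'])
Stmt 8 'c = b - 2': DEAD (c not in live set ['x'])
Stmt 9 'return x': KEEP (return); live-in = ['x']
Removed statement numbers: [2, 3, 4, 5, 6, 7, 8]
Surviving IR:
  x = 2
  return x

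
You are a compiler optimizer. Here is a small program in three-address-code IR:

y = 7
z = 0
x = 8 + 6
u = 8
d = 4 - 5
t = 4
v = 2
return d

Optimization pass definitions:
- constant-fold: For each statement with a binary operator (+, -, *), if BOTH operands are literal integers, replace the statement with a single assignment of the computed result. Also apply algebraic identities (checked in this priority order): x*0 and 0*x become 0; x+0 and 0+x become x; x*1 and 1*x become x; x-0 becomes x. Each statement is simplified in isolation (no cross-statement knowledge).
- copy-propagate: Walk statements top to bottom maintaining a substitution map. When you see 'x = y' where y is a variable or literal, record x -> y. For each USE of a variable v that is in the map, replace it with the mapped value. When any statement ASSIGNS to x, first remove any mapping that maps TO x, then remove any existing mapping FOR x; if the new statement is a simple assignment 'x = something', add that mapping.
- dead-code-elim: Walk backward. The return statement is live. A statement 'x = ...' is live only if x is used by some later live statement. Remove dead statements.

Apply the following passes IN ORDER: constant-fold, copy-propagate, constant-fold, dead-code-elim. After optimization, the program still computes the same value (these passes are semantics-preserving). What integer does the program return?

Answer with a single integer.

Answer: -1

Derivation:
Initial IR:
  y = 7
  z = 0
  x = 8 + 6
  u = 8
  d = 4 - 5
  t = 4
  v = 2
  return d
After constant-fold (8 stmts):
  y = 7
  z = 0
  x = 14
  u = 8
  d = -1
  t = 4
  v = 2
  return d
After copy-propagate (8 stmts):
  y = 7
  z = 0
  x = 14
  u = 8
  d = -1
  t = 4
  v = 2
  return -1
After constant-fold (8 stmts):
  y = 7
  z = 0
  x = 14
  u = 8
  d = -1
  t = 4
  v = 2
  return -1
After dead-code-elim (1 stmts):
  return -1
Evaluate:
  y = 7  =>  y = 7
  z = 0  =>  z = 0
  x = 8 + 6  =>  x = 14
  u = 8  =>  u = 8
  d = 4 - 5  =>  d = -1
  t = 4  =>  t = 4
  v = 2  =>  v = 2
  return d = -1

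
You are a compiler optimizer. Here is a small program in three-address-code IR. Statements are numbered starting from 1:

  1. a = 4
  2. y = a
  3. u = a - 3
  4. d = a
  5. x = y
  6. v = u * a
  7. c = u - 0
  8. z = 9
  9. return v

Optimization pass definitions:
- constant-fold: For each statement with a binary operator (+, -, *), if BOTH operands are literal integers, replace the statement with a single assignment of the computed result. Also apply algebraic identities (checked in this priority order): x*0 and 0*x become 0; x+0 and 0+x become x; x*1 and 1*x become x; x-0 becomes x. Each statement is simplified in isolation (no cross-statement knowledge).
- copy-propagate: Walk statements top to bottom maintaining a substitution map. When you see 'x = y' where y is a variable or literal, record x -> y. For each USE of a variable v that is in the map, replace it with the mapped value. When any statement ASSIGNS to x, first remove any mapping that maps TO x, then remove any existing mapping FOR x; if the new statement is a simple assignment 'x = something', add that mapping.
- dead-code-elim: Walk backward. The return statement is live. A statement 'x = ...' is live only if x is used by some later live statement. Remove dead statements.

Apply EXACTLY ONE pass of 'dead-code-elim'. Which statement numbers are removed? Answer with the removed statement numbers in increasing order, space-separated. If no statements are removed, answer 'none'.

Answer: 2 4 5 7 8

Derivation:
Backward liveness scan:
Stmt 1 'a = 4': KEEP (a is live); live-in = []
Stmt 2 'y = a': DEAD (y not in live set ['a'])
Stmt 3 'u = a - 3': KEEP (u is live); live-in = ['a']
Stmt 4 'd = a': DEAD (d not in live set ['a', 'u'])
Stmt 5 'x = y': DEAD (x not in live set ['a', 'u'])
Stmt 6 'v = u * a': KEEP (v is live); live-in = ['a', 'u']
Stmt 7 'c = u - 0': DEAD (c not in live set ['v'])
Stmt 8 'z = 9': DEAD (z not in live set ['v'])
Stmt 9 'return v': KEEP (return); live-in = ['v']
Removed statement numbers: [2, 4, 5, 7, 8]
Surviving IR:
  a = 4
  u = a - 3
  v = u * a
  return v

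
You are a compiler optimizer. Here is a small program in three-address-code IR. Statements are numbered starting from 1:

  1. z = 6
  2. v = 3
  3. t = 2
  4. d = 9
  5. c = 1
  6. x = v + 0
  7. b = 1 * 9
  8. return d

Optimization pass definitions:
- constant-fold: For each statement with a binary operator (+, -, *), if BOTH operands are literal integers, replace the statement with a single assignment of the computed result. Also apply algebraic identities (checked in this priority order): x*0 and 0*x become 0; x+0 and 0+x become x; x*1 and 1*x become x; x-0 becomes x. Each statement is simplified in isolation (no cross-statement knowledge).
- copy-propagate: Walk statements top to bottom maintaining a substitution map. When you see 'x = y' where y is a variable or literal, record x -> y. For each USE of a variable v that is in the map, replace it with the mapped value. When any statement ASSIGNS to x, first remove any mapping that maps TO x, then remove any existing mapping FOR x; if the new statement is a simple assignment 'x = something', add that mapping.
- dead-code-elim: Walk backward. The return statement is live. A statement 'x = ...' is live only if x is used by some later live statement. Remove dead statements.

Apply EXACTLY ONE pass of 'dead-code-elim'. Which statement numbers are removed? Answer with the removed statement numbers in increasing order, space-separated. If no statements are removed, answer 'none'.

Backward liveness scan:
Stmt 1 'z = 6': DEAD (z not in live set [])
Stmt 2 'v = 3': DEAD (v not in live set [])
Stmt 3 't = 2': DEAD (t not in live set [])
Stmt 4 'd = 9': KEEP (d is live); live-in = []
Stmt 5 'c = 1': DEAD (c not in live set ['d'])
Stmt 6 'x = v + 0': DEAD (x not in live set ['d'])
Stmt 7 'b = 1 * 9': DEAD (b not in live set ['d'])
Stmt 8 'return d': KEEP (return); live-in = ['d']
Removed statement numbers: [1, 2, 3, 5, 6, 7]
Surviving IR:
  d = 9
  return d

Answer: 1 2 3 5 6 7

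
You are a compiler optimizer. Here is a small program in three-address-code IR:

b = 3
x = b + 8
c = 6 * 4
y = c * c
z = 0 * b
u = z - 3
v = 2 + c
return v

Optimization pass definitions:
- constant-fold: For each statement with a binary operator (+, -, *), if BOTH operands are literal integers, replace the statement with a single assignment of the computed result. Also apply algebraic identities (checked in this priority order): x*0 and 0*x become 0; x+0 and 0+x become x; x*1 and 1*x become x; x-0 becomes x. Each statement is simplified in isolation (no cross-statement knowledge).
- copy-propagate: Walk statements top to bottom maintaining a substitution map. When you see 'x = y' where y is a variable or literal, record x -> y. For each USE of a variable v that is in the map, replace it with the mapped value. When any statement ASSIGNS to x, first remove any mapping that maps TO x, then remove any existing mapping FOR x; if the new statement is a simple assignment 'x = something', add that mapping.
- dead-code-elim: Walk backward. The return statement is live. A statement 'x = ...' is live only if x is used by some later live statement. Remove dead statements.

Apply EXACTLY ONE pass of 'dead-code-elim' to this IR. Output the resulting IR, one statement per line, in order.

Answer: c = 6 * 4
v = 2 + c
return v

Derivation:
Applying dead-code-elim statement-by-statement:
  [8] return v  -> KEEP (return); live=['v']
  [7] v = 2 + c  -> KEEP; live=['c']
  [6] u = z - 3  -> DEAD (u not live)
  [5] z = 0 * b  -> DEAD (z not live)
  [4] y = c * c  -> DEAD (y not live)
  [3] c = 6 * 4  -> KEEP; live=[]
  [2] x = b + 8  -> DEAD (x not live)
  [1] b = 3  -> DEAD (b not live)
Result (3 stmts):
  c = 6 * 4
  v = 2 + c
  return v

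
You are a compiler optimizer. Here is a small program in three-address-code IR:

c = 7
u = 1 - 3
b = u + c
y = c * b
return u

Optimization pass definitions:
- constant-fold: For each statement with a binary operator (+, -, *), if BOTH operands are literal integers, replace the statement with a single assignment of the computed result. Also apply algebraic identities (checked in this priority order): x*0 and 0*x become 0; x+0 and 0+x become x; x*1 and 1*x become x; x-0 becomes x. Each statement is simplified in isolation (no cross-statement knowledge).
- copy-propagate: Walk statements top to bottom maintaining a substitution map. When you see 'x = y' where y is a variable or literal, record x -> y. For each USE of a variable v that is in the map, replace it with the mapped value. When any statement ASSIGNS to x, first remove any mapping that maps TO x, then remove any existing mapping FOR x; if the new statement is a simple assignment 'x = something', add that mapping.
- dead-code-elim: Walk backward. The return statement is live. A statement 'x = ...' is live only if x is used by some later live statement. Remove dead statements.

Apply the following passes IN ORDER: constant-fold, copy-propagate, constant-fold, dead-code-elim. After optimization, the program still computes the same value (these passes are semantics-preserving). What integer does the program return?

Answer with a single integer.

Answer: -2

Derivation:
Initial IR:
  c = 7
  u = 1 - 3
  b = u + c
  y = c * b
  return u
After constant-fold (5 stmts):
  c = 7
  u = -2
  b = u + c
  y = c * b
  return u
After copy-propagate (5 stmts):
  c = 7
  u = -2
  b = -2 + 7
  y = 7 * b
  return -2
After constant-fold (5 stmts):
  c = 7
  u = -2
  b = 5
  y = 7 * b
  return -2
After dead-code-elim (1 stmts):
  return -2
Evaluate:
  c = 7  =>  c = 7
  u = 1 - 3  =>  u = -2
  b = u + c  =>  b = 5
  y = c * b  =>  y = 35
  return u = -2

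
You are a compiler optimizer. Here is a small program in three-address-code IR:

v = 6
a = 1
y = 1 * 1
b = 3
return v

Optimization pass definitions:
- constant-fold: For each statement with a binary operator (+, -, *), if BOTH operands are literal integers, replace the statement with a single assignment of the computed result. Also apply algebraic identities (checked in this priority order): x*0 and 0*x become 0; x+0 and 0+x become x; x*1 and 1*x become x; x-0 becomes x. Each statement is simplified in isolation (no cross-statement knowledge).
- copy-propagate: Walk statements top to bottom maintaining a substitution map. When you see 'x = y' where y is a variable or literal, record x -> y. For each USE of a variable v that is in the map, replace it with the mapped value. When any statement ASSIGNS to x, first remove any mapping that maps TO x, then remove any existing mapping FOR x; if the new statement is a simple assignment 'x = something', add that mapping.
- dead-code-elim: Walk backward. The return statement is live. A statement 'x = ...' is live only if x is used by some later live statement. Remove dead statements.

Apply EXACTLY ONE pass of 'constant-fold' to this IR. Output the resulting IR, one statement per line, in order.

Applying constant-fold statement-by-statement:
  [1] v = 6  (unchanged)
  [2] a = 1  (unchanged)
  [3] y = 1 * 1  -> y = 1
  [4] b = 3  (unchanged)
  [5] return v  (unchanged)
Result (5 stmts):
  v = 6
  a = 1
  y = 1
  b = 3
  return v

Answer: v = 6
a = 1
y = 1
b = 3
return v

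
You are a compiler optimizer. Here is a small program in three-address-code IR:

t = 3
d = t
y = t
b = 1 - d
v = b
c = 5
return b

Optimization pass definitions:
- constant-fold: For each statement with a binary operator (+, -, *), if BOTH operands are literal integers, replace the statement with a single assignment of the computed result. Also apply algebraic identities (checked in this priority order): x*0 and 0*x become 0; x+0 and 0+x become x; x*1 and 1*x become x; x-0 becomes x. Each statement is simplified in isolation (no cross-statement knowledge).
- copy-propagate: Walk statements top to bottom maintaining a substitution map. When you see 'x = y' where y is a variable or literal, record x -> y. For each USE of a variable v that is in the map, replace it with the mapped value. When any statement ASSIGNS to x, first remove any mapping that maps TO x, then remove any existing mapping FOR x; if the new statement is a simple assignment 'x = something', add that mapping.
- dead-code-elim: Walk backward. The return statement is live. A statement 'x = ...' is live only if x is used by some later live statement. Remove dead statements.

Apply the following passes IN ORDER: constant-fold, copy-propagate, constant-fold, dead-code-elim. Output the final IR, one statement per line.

Initial IR:
  t = 3
  d = t
  y = t
  b = 1 - d
  v = b
  c = 5
  return b
After constant-fold (7 stmts):
  t = 3
  d = t
  y = t
  b = 1 - d
  v = b
  c = 5
  return b
After copy-propagate (7 stmts):
  t = 3
  d = 3
  y = 3
  b = 1 - 3
  v = b
  c = 5
  return b
After constant-fold (7 stmts):
  t = 3
  d = 3
  y = 3
  b = -2
  v = b
  c = 5
  return b
After dead-code-elim (2 stmts):
  b = -2
  return b

Answer: b = -2
return b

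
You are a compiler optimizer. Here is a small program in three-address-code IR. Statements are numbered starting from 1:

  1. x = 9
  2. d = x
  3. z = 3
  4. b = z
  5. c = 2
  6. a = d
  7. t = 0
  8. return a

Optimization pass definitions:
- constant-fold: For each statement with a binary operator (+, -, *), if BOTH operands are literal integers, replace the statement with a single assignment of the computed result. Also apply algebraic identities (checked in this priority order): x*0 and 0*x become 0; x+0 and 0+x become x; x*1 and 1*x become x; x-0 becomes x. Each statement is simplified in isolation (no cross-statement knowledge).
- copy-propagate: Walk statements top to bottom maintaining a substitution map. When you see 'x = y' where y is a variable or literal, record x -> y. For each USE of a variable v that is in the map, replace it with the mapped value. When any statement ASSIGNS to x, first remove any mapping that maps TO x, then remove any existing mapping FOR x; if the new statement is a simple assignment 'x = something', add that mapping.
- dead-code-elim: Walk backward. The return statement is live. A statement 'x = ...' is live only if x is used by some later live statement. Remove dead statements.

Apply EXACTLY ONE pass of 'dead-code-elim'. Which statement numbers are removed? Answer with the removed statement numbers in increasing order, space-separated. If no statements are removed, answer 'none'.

Answer: 3 4 5 7

Derivation:
Backward liveness scan:
Stmt 1 'x = 9': KEEP (x is live); live-in = []
Stmt 2 'd = x': KEEP (d is live); live-in = ['x']
Stmt 3 'z = 3': DEAD (z not in live set ['d'])
Stmt 4 'b = z': DEAD (b not in live set ['d'])
Stmt 5 'c = 2': DEAD (c not in live set ['d'])
Stmt 6 'a = d': KEEP (a is live); live-in = ['d']
Stmt 7 't = 0': DEAD (t not in live set ['a'])
Stmt 8 'return a': KEEP (return); live-in = ['a']
Removed statement numbers: [3, 4, 5, 7]
Surviving IR:
  x = 9
  d = x
  a = d
  return a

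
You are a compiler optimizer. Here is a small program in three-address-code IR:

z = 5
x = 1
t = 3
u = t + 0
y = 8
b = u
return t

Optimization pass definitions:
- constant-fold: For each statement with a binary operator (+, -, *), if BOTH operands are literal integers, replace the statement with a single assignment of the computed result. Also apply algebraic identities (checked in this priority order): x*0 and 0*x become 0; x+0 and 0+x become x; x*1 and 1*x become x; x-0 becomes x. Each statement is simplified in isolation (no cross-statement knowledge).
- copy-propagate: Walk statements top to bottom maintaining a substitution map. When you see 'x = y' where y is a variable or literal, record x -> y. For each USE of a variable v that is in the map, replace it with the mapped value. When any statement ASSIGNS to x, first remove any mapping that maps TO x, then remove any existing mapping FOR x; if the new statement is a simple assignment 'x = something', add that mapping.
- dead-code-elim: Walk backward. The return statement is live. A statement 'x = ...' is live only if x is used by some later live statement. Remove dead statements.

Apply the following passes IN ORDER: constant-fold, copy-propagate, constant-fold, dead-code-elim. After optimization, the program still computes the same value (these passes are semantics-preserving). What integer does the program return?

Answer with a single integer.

Answer: 3

Derivation:
Initial IR:
  z = 5
  x = 1
  t = 3
  u = t + 0
  y = 8
  b = u
  return t
After constant-fold (7 stmts):
  z = 5
  x = 1
  t = 3
  u = t
  y = 8
  b = u
  return t
After copy-propagate (7 stmts):
  z = 5
  x = 1
  t = 3
  u = 3
  y = 8
  b = 3
  return 3
After constant-fold (7 stmts):
  z = 5
  x = 1
  t = 3
  u = 3
  y = 8
  b = 3
  return 3
After dead-code-elim (1 stmts):
  return 3
Evaluate:
  z = 5  =>  z = 5
  x = 1  =>  x = 1
  t = 3  =>  t = 3
  u = t + 0  =>  u = 3
  y = 8  =>  y = 8
  b = u  =>  b = 3
  return t = 3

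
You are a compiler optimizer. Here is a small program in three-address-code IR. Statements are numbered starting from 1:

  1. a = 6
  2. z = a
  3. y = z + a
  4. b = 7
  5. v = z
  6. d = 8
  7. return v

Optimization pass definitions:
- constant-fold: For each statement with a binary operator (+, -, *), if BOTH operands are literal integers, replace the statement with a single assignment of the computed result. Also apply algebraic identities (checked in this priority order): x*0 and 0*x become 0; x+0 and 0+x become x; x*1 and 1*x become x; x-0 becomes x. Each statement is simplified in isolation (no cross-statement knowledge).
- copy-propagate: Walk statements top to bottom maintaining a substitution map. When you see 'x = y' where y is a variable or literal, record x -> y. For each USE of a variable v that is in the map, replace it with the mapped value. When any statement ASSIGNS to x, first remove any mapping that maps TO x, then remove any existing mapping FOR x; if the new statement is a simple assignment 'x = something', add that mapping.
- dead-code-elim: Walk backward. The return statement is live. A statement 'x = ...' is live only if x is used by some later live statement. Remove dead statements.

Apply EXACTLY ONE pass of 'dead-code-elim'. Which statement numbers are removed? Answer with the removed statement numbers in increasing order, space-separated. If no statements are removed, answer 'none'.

Answer: 3 4 6

Derivation:
Backward liveness scan:
Stmt 1 'a = 6': KEEP (a is live); live-in = []
Stmt 2 'z = a': KEEP (z is live); live-in = ['a']
Stmt 3 'y = z + a': DEAD (y not in live set ['z'])
Stmt 4 'b = 7': DEAD (b not in live set ['z'])
Stmt 5 'v = z': KEEP (v is live); live-in = ['z']
Stmt 6 'd = 8': DEAD (d not in live set ['v'])
Stmt 7 'return v': KEEP (return); live-in = ['v']
Removed statement numbers: [3, 4, 6]
Surviving IR:
  a = 6
  z = a
  v = z
  return v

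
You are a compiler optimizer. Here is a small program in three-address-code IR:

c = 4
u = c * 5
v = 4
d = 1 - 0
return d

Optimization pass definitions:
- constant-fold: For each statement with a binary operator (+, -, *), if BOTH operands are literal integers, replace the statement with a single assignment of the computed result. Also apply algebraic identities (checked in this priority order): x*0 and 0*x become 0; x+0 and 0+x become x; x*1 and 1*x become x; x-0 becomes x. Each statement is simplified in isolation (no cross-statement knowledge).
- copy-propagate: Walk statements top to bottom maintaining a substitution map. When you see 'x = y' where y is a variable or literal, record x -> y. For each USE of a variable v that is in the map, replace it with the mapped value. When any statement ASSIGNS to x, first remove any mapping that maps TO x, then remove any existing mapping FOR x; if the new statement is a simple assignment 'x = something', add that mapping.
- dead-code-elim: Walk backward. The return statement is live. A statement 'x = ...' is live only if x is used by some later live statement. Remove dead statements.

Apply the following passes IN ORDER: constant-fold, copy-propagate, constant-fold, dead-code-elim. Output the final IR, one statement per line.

Answer: return 1

Derivation:
Initial IR:
  c = 4
  u = c * 5
  v = 4
  d = 1 - 0
  return d
After constant-fold (5 stmts):
  c = 4
  u = c * 5
  v = 4
  d = 1
  return d
After copy-propagate (5 stmts):
  c = 4
  u = 4 * 5
  v = 4
  d = 1
  return 1
After constant-fold (5 stmts):
  c = 4
  u = 20
  v = 4
  d = 1
  return 1
After dead-code-elim (1 stmts):
  return 1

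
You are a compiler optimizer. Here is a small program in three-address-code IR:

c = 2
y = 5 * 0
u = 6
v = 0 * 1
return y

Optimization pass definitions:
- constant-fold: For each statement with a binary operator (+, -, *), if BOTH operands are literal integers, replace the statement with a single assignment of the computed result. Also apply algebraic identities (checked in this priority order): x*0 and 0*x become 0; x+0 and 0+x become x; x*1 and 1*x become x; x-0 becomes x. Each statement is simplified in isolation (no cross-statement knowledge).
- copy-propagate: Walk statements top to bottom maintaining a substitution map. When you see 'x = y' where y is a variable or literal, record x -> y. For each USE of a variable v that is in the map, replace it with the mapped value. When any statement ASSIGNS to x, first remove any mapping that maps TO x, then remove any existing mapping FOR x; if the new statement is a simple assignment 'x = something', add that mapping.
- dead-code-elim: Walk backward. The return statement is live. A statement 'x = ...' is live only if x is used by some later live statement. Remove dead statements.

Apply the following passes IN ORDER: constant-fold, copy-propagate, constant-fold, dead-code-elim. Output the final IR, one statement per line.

Answer: return 0

Derivation:
Initial IR:
  c = 2
  y = 5 * 0
  u = 6
  v = 0 * 1
  return y
After constant-fold (5 stmts):
  c = 2
  y = 0
  u = 6
  v = 0
  return y
After copy-propagate (5 stmts):
  c = 2
  y = 0
  u = 6
  v = 0
  return 0
After constant-fold (5 stmts):
  c = 2
  y = 0
  u = 6
  v = 0
  return 0
After dead-code-elim (1 stmts):
  return 0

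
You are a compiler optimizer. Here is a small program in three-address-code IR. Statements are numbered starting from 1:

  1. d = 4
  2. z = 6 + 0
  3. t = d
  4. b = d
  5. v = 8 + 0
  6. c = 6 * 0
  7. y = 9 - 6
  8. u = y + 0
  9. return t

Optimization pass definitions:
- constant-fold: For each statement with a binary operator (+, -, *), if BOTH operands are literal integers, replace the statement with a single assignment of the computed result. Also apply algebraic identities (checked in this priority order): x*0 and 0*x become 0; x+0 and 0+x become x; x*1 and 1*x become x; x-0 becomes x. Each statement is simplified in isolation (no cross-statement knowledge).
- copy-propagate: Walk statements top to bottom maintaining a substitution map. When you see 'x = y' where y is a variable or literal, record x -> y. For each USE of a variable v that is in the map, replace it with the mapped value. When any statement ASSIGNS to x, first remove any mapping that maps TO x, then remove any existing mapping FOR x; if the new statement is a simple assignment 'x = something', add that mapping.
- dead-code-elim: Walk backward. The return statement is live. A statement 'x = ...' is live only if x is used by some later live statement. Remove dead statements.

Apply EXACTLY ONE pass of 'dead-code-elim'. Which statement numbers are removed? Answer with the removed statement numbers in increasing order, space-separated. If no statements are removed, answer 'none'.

Backward liveness scan:
Stmt 1 'd = 4': KEEP (d is live); live-in = []
Stmt 2 'z = 6 + 0': DEAD (z not in live set ['d'])
Stmt 3 't = d': KEEP (t is live); live-in = ['d']
Stmt 4 'b = d': DEAD (b not in live set ['t'])
Stmt 5 'v = 8 + 0': DEAD (v not in live set ['t'])
Stmt 6 'c = 6 * 0': DEAD (c not in live set ['t'])
Stmt 7 'y = 9 - 6': DEAD (y not in live set ['t'])
Stmt 8 'u = y + 0': DEAD (u not in live set ['t'])
Stmt 9 'return t': KEEP (return); live-in = ['t']
Removed statement numbers: [2, 4, 5, 6, 7, 8]
Surviving IR:
  d = 4
  t = d
  return t

Answer: 2 4 5 6 7 8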